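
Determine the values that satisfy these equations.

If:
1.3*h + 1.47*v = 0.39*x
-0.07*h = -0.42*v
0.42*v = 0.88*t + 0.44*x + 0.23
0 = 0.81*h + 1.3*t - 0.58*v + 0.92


Then:
h = 0.33
t = -0.89
v = 0.06
x = 1.31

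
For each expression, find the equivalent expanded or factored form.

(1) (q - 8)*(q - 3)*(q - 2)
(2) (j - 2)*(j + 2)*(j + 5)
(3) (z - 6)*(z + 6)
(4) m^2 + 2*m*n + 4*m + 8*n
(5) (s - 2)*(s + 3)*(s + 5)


(1) = q^3 - 13*q^2 + 46*q - 48
(2) = j^3 + 5*j^2 - 4*j - 20
(3) = z^2 - 36
(4) = (m + 4)*(m + 2*n)
(5) = s^3 + 6*s^2 - s - 30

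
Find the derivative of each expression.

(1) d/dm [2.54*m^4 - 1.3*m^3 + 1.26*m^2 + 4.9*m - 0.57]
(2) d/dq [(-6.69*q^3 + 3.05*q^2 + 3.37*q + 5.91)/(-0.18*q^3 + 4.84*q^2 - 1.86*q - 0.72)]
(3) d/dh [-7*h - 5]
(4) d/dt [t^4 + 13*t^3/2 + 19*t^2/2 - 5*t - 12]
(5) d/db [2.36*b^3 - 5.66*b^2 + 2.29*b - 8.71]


(1) = 10.16*m^3 - 3.9*m^2 + 2.52*m + 4.9
(2) = (-31.8306*q^4 + 26.1*q^3 - 4.342*q^2 - 61.6008*q + 8.5662)/(0.0324*q^6 - 1.7424*q^5 + 24.0952*q^4 - 17.7456*q^3 - 3.51*q^2 + 2.6784*q + 0.5184)
(3) = -7
(4) = 4*t^3 + 39*t^2/2 + 19*t - 5
(5) = 7.08*b^2 - 11.32*b + 2.29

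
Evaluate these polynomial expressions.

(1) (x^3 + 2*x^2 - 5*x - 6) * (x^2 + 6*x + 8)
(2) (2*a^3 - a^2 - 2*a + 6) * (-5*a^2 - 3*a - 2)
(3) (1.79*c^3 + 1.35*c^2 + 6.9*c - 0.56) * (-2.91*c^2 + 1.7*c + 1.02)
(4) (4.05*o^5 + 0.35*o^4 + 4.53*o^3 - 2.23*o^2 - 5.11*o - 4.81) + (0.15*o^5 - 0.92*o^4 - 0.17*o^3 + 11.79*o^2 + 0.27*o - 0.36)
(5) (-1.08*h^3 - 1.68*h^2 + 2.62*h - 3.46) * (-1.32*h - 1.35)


(1) = x^5 + 8*x^4 + 15*x^3 - 20*x^2 - 76*x - 48
(2) = -10*a^5 - a^4 + 9*a^3 - 22*a^2 - 14*a - 12
(3) = -5.2089*c^5 - 0.8855*c^4 - 15.9582*c^3 + 14.7366*c^2 + 6.086*c - 0.5712
(4) = 4.2*o^5 - 0.57*o^4 + 4.36*o^3 + 9.56*o^2 - 4.84*o - 5.17
(5) = 1.4256*h^4 + 3.6756*h^3 - 1.1904*h^2 + 1.0302*h + 4.671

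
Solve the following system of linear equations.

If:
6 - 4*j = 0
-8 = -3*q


Then:
j = 3/2
q = 8/3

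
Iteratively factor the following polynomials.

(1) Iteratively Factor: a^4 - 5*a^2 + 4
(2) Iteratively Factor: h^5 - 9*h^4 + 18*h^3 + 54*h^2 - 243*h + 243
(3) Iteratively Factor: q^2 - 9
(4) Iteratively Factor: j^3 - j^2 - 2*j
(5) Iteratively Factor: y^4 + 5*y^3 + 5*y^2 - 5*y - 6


(1) = (a - 2)*(a^3 + 2*a^2 - a - 2) = (a - 2)*(a + 2)*(a^2 - 1) = (a - 2)*(a - 1)*(a + 2)*(a + 1)
(2) = (h + 3)*(h^4 - 12*h^3 + 54*h^2 - 108*h + 81) = (h - 3)*(h + 3)*(h^3 - 9*h^2 + 27*h - 27) = (h - 3)^2*(h + 3)*(h^2 - 6*h + 9) = (h - 3)^3*(h + 3)*(h - 3)
(3) = (q - 3)*(q + 3)
(4) = (j + 1)*(j^2 - 2*j) = (j - 2)*(j + 1)*(j)
(5) = (y + 1)*(y^3 + 4*y^2 + y - 6) = (y + 1)*(y + 2)*(y^2 + 2*y - 3) = (y + 1)*(y + 2)*(y + 3)*(y - 1)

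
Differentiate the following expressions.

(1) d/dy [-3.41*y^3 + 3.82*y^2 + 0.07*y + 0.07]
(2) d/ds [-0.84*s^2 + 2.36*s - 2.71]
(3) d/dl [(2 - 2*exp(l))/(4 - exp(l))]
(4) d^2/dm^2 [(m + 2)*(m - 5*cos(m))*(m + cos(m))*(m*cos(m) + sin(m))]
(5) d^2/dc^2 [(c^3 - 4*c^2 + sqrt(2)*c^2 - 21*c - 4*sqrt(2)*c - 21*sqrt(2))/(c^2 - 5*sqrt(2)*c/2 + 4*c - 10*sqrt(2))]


(1) = -10.23*y^2 + 7.64*y + 0.07
(2) = 2.36 - 1.68*s
(3) = -6*exp(l)/(exp(l) - 4)^2
(4) = -m^4*cos(m) - 9*m^3*sin(m) - 2*m^3*cos(m) + 8*m^3*cos(2*m) - 14*m^2*sin(m) + 32*m^2*sin(2*m) + 87*m^2*cos(m)/4 + 16*m^2*cos(2*m) + 45*m^2*cos(3*m)/4 + 89*m*sin(m)/4 + 48*m*sin(2*m) + 105*m*sin(3*m)/4 + 55*m*cos(m)/2 - 28*m*cos(2*m) + 45*m*cos(3*m)/2 - 12*m + 43*sin(m)/2 - 4*sin(2*m) + 75*sin(3*m)/2 - 10*cos(m) - 24*cos(2*m) - 10*cos(3*m) - 8
(5) = 4*(-56*sqrt(2)*c^3 + 57*c^3 - 606*sqrt(2)*c^2 + 420*c^2 - 1764*sqrt(2)*c + 1350*c - 2077*sqrt(2) + 700)/(4*c^6 - 30*sqrt(2)*c^5 + 48*c^5 - 360*sqrt(2)*c^4 + 342*c^4 - 1565*sqrt(2)*c^3 + 2056*c^3 - 3420*sqrt(2)*c^2 + 7200*c^2 - 6000*sqrt(2)*c + 9600*c - 8000*sqrt(2))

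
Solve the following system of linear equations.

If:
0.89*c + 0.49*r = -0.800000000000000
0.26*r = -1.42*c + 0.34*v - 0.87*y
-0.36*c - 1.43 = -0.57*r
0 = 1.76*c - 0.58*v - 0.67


Then:
c = -1.69
r = 1.44
v = -6.29
y = -0.13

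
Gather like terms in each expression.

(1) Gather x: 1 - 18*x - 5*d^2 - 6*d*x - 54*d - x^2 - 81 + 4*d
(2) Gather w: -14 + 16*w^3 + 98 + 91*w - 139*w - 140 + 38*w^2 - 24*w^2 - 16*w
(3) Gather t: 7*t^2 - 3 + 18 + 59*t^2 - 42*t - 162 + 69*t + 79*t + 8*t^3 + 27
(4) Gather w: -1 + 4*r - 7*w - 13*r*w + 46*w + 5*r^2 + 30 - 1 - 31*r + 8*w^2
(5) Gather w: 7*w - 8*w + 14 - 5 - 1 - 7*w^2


(1) = -5*d^2 - 50*d - x^2 + x*(-6*d - 18) - 80
(2) = 16*w^3 + 14*w^2 - 64*w - 56
(3) = 8*t^3 + 66*t^2 + 106*t - 120
(4) = 5*r^2 - 27*r + 8*w^2 + w*(39 - 13*r) + 28
(5) = -7*w^2 - w + 8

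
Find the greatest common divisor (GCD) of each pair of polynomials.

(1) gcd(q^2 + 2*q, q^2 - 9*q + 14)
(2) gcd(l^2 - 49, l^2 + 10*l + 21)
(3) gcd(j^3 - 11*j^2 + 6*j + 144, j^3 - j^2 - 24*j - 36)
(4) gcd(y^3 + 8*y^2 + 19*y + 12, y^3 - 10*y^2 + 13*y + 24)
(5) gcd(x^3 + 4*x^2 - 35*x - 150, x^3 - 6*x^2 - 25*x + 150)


(1) = 1
(2) = gcd((l - 7)*(l + 7), (l + 3)*(l + 7)) = l + 7
(3) = j^2 - 3*j - 18
(4) = gcd((y + 1)*(y + 3)*(y + 4), (y - 8)*(y - 3)*(y + 1)) = y + 1
(5) = gcd((x - 6)*(x + 5)^2, (x - 6)*(x - 5)*(x + 5)) = x^2 - x - 30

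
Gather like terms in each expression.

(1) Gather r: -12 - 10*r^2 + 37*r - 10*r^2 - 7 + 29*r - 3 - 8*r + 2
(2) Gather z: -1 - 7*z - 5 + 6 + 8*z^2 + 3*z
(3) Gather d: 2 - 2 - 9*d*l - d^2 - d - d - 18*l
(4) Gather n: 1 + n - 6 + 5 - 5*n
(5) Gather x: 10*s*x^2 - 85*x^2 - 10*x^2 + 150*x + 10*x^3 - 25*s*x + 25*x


(1) = -20*r^2 + 58*r - 20
(2) = 8*z^2 - 4*z
(3) = -d^2 + d*(-9*l - 2) - 18*l
(4) = -4*n
(5) = 10*x^3 + x^2*(10*s - 95) + x*(175 - 25*s)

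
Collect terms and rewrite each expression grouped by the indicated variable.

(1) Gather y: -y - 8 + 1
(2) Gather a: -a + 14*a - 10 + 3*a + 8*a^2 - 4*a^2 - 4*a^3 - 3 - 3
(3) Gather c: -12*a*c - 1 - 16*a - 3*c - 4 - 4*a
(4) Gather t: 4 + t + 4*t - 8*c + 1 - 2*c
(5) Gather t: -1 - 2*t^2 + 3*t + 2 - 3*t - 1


(1) = -y - 7
(2) = -4*a^3 + 4*a^2 + 16*a - 16
(3) = -20*a + c*(-12*a - 3) - 5
(4) = -10*c + 5*t + 5
(5) = -2*t^2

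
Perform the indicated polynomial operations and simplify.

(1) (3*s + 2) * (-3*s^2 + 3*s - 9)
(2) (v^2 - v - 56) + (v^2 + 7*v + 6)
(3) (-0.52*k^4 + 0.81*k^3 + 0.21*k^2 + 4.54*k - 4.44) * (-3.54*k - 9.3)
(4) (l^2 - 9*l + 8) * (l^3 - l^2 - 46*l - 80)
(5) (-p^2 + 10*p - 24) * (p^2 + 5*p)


(1) = -9*s^3 + 3*s^2 - 21*s - 18
(2) = 2*v^2 + 6*v - 50
(3) = 1.8408*k^5 + 1.9686*k^4 - 8.2764*k^3 - 18.0246*k^2 - 26.5044*k + 41.292
(4) = l^5 - 10*l^4 - 29*l^3 + 326*l^2 + 352*l - 640
(5) = -p^4 + 5*p^3 + 26*p^2 - 120*p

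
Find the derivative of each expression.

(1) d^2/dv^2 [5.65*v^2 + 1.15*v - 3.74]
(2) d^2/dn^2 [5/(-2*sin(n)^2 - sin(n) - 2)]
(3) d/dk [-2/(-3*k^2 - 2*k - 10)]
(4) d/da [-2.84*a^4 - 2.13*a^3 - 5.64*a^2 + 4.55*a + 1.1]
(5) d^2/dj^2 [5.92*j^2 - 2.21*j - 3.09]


(1) = 11.3000000000000
(2) = 5*(16*sin(n)^4 + 6*sin(n)^3 - 39*sin(n)^2 - 14*sin(n) + 6)/(sin(n) - cos(2*n) + 3)^3
(3) = 4*(-3*k - 1)/(3*k^2 + 2*k + 10)^2
(4) = -11.36*a^3 - 6.39*a^2 - 11.28*a + 4.55
(5) = 11.8400000000000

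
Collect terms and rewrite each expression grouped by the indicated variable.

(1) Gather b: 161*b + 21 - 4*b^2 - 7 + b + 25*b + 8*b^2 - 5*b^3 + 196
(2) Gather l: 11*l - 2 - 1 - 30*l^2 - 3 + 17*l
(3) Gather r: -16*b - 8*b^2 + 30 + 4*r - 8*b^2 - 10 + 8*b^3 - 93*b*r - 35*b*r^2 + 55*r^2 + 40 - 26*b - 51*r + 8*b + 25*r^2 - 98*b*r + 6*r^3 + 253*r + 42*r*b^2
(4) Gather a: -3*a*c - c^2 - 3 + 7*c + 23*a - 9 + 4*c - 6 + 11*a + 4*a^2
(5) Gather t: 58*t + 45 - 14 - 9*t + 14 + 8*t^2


(1) = -5*b^3 + 4*b^2 + 187*b + 210
(2) = -30*l^2 + 28*l - 6
(3) = 8*b^3 - 16*b^2 - 34*b + 6*r^3 + r^2*(80 - 35*b) + r*(42*b^2 - 191*b + 206) + 60
(4) = 4*a^2 + a*(34 - 3*c) - c^2 + 11*c - 18
(5) = 8*t^2 + 49*t + 45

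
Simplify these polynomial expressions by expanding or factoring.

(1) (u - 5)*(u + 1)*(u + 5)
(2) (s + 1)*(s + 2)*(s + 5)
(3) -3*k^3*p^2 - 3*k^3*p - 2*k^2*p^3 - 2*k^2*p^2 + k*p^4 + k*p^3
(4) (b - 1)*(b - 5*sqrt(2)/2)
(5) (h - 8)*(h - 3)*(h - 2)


(1) = u^3 + u^2 - 25*u - 25
(2) = s^3 + 8*s^2 + 17*s + 10
(3) = p*(-3*k + p)*(k + p)*(k*p + k)
(4) = b^2 - 5*sqrt(2)*b/2 - b + 5*sqrt(2)/2
(5) = h^3 - 13*h^2 + 46*h - 48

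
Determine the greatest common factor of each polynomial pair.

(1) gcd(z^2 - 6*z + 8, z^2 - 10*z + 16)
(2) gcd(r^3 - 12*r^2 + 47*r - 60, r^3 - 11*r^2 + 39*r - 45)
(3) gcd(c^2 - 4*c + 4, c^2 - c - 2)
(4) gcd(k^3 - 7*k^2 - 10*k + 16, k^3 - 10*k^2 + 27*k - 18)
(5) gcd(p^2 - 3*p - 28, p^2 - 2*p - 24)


(1) = z - 2
(2) = gcd((r - 5)*(r - 4)*(r - 3), (r - 5)*(r - 3)^2) = r^2 - 8*r + 15
(3) = gcd((c - 2)^2, (c - 2)*(c + 1)) = c - 2
(4) = k - 1
(5) = gcd((p - 7)*(p + 4), (p - 6)*(p + 4)) = p + 4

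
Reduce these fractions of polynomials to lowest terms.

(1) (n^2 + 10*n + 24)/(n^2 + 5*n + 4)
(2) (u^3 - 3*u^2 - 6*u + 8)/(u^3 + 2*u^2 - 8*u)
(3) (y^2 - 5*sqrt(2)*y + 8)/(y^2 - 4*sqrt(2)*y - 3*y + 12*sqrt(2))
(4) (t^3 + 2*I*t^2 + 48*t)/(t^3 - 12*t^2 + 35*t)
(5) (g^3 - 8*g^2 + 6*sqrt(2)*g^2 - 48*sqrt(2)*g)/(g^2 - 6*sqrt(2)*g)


(1) = (n + 6)/(n + 1)
(2) = (u^3 - 3*u^2 - 6*u + 8)/(u^3 + 2*u^2 - 8*u)
(3) = (y - sqrt(2))/(y - 3)
(4) = (t^2 + 2*I*t + 48)/(t^2 - 12*t + 35)
(5) = (g^2 + g*(-8 + 6*sqrt(2)) - 48*sqrt(2))/(g - 6*sqrt(2))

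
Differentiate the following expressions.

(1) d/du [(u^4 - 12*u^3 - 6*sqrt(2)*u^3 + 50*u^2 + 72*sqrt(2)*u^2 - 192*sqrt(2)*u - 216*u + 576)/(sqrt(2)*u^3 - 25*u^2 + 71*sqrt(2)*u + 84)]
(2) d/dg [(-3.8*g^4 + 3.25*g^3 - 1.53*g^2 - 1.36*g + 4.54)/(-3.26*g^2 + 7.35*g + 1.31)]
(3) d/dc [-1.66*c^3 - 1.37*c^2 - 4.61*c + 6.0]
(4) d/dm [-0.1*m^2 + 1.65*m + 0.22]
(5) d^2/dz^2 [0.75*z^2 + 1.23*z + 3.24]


(1) = (sqrt(2)*u^6 - 50*u^5 + 156*u^4 + 313*sqrt(2)*u^4 - 1272*sqrt(2)*u^3 - 600*u^3 - 4490*sqrt(2)*u^2 + 1800*u^2 + 12096*sqrt(2)*u + 37200*u - 57024*sqrt(2) - 18144)/(2*u^6 - 50*sqrt(2)*u^5 + 909*u^4 - 3382*sqrt(2)*u^3 + 5882*u^2 + 11928*sqrt(2)*u + 7056)
(2) = (24.776*g^5 - 94.385*g^4 + 27.863*g^3 - 2.9066*g^2 + 25.5922*g - 35.1506)/(10.6276*g^4 - 47.922*g^3 + 45.4813*g^2 + 19.257*g + 1.7161)
(3) = -4.98*c^2 - 2.74*c - 4.61
(4) = 1.65 - 0.2*m
(5) = 1.50000000000000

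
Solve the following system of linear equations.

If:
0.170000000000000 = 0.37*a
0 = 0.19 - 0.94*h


Then:
a = 0.46
h = 0.20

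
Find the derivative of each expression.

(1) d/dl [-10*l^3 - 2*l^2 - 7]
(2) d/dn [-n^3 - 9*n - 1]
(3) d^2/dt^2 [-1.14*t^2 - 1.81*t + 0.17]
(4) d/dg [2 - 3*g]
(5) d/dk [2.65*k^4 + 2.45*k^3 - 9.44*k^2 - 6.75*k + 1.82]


(1) = 2*l*(-15*l - 2)
(2) = -3*n^2 - 9
(3) = -2.28000000000000
(4) = -3
(5) = 10.6*k^3 + 7.35*k^2 - 18.88*k - 6.75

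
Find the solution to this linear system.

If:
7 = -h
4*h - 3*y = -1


Then:
h = -7
y = -9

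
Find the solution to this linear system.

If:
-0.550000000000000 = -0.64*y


Then:
y = 0.86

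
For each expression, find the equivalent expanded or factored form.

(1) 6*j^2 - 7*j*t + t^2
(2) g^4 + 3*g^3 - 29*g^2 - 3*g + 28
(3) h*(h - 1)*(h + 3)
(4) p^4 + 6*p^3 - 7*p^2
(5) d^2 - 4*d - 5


(1) = (-6*j + t)*(-j + t)
(2) = (g - 4)*(g - 1)*(g + 1)*(g + 7)
(3) = h^3 + 2*h^2 - 3*h
(4) = p^2*(p - 1)*(p + 7)
(5) = (d - 5)*(d + 1)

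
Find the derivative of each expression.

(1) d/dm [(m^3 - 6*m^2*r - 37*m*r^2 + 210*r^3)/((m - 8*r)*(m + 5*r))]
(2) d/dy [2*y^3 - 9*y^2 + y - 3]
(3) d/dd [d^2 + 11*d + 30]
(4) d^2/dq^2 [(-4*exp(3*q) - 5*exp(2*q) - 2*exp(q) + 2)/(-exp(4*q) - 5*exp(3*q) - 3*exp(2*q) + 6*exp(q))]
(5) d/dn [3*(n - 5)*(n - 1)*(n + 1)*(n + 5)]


(1) = (m^4 - 6*m^3*r - 65*m^2*r^2 + 60*m*r^3 + 2110*r^4)/(m^4 - 6*m^3*r - 71*m^2*r^2 + 240*m*r^3 + 1600*r^4)
(2) = 6*y^2 - 18*y + 1
(3) = 2*d + 11
(4) = (4*exp(9*q) + 21*exp(7*q) + 395*exp(6*q) + 813*exp(5*q) + 360*exp(4*q) + 582*exp(3*q) + 264*exp(2*q) + 108*exp(q) - 72)*exp(-q)/(exp(9*q) + 15*exp(8*q) + 84*exp(7*q) + 197*exp(6*q) + 72*exp(5*q) - 423*exp(4*q) - 405*exp(3*q) + 378*exp(2*q) + 324*exp(q) - 216)
(5) = 12*n*(n^2 - 13)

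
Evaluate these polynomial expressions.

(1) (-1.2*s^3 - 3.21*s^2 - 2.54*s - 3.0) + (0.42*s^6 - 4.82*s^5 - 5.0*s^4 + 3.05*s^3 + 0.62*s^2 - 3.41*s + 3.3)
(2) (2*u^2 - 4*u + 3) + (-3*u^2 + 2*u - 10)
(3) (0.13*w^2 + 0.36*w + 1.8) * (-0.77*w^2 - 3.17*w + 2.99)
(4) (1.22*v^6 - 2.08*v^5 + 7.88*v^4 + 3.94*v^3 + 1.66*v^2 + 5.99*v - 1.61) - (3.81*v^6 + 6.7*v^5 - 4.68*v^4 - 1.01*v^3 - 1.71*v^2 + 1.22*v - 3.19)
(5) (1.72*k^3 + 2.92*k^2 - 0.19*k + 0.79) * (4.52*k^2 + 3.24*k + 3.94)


(1) = 0.42*s^6 - 4.82*s^5 - 5.0*s^4 + 1.85*s^3 - 2.59*s^2 - 5.95*s + 0.3
(2) = -u^2 - 2*u - 7
(3) = -0.1001*w^4 - 0.6893*w^3 - 2.1385*w^2 - 4.6296*w + 5.382
(4) = -2.59*v^6 - 8.78*v^5 + 12.56*v^4 + 4.95*v^3 + 3.37*v^2 + 4.77*v + 1.58
(5) = 7.7744*k^5 + 18.7712*k^4 + 15.3788*k^3 + 14.46*k^2 + 1.811*k + 3.1126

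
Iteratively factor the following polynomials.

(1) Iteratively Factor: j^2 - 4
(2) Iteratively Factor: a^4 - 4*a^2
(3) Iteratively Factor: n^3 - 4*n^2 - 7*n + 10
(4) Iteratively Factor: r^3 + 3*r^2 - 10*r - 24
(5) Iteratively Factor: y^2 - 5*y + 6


(1) = (j + 2)*(j - 2)
(2) = (a)*(a^3 - 4*a) = a*(a + 2)*(a^2 - 2*a) = a^2*(a + 2)*(a - 2)
(3) = (n - 5)*(n^2 + n - 2) = (n - 5)*(n + 2)*(n - 1)
(4) = (r + 2)*(r^2 + r - 12) = (r + 2)*(r + 4)*(r - 3)
(5) = (y - 3)*(y - 2)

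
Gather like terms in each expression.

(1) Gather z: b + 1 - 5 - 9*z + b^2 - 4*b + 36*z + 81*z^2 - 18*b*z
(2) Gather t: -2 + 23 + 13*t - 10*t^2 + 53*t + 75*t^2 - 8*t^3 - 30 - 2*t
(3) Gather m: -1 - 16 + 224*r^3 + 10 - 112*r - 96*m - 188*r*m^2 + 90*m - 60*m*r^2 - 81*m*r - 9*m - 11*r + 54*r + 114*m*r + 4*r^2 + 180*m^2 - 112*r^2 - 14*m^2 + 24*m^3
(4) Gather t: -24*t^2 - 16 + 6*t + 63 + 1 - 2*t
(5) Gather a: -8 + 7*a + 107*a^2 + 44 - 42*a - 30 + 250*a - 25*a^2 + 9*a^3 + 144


(1) = b^2 - 3*b + 81*z^2 + z*(27 - 18*b) - 4
(2) = -8*t^3 + 65*t^2 + 64*t - 9
(3) = 24*m^3 + m^2*(166 - 188*r) + m*(-60*r^2 + 33*r - 15) + 224*r^3 - 108*r^2 - 69*r - 7
(4) = -24*t^2 + 4*t + 48
(5) = 9*a^3 + 82*a^2 + 215*a + 150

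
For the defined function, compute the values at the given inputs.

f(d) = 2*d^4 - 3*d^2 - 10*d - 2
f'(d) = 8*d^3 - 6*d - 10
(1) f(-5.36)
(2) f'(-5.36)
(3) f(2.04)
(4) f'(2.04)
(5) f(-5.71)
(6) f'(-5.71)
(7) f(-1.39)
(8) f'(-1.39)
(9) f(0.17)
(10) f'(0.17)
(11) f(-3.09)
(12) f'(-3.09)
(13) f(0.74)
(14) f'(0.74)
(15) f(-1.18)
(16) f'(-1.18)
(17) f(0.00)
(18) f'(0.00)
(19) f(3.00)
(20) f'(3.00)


(1) = 1616.19
(2) = -1209.77
(3) = -0.25
(4) = 45.68
(5) = 2083.34
(6) = -1465.10
(7) = 13.57
(8) = -23.14
(9) = -3.79
(10) = -10.98
(11) = 182.59
(12) = -227.49
(13) = -10.44
(14) = -11.20
(15) = 9.50
(16) = -16.06
(17) = -2.00
(18) = -10.00
(19) = 103.00
(20) = 188.00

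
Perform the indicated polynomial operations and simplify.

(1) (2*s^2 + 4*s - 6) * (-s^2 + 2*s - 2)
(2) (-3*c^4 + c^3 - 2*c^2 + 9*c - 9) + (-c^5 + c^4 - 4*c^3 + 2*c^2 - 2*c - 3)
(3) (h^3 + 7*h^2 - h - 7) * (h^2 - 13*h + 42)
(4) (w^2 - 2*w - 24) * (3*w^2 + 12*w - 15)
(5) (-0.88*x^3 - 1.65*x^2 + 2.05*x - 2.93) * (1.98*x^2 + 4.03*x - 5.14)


(1) = -2*s^4 + 10*s^2 - 20*s + 12
(2) = -c^5 - 2*c^4 - 3*c^3 + 7*c - 12
(3) = h^5 - 6*h^4 - 50*h^3 + 300*h^2 + 49*h - 294
(4) = 3*w^4 + 6*w^3 - 111*w^2 - 258*w + 360
(5) = -1.7424*x^5 - 6.8134*x^4 + 1.9327*x^3 + 10.9411*x^2 - 22.3449*x + 15.0602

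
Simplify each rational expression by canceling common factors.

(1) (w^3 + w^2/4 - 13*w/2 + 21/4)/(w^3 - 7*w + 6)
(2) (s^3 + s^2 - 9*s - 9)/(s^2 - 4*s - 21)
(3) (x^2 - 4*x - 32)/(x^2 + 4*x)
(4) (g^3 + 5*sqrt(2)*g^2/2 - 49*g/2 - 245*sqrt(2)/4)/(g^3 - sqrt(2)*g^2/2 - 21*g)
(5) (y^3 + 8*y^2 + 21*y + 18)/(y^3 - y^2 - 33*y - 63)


(1) = (4*w - 7)/(4*w - 8)
(2) = (s^2 - 2*s - 3)/(s - 7)
(3) = (x - 8)/x
(4) = (8*g^2 + 48*sqrt(2)*g + 140)/(8*g^2 + 24*sqrt(2)*g)
(5) = (y + 2)/(y - 7)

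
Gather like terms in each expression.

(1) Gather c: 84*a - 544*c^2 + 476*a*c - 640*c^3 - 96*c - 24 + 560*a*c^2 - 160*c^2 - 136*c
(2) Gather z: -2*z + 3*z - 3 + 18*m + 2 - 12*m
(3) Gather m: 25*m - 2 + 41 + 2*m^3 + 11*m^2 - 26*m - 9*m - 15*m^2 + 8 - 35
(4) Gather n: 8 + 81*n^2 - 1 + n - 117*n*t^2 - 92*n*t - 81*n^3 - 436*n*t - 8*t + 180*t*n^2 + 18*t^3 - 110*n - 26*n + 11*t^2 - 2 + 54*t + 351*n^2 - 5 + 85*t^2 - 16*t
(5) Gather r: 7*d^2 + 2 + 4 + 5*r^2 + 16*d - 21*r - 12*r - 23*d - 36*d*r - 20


(1) = 84*a - 640*c^3 + c^2*(560*a - 704) + c*(476*a - 232) - 24
(2) = 6*m + z - 1
(3) = 2*m^3 - 4*m^2 - 10*m + 12
(4) = -81*n^3 + n^2*(180*t + 432) + n*(-117*t^2 - 528*t - 135) + 18*t^3 + 96*t^2 + 30*t
(5) = 7*d^2 - 7*d + 5*r^2 + r*(-36*d - 33) - 14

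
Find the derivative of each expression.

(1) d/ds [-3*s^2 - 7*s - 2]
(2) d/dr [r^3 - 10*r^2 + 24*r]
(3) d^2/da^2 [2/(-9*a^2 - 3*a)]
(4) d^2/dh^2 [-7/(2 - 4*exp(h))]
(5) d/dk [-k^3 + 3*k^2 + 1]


(1) = -6*s - 7
(2) = 3*r^2 - 20*r + 24
(3) = 4*(3*a*(3*a + 1) - (6*a + 1)^2)/(3*a^3*(3*a + 1)^3)
(4) = (14*exp(h) + 7)*exp(h)/(2*exp(h) - 1)^3
(5) = 3*k*(2 - k)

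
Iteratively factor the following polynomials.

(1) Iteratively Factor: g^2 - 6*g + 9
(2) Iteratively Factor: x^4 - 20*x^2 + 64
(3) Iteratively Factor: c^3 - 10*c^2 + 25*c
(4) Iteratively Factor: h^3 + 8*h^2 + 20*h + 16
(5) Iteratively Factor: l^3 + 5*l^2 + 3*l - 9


(1) = (g - 3)*(g - 3)
(2) = (x + 4)*(x^3 - 4*x^2 - 4*x + 16) = (x - 2)*(x + 4)*(x^2 - 2*x - 8) = (x - 4)*(x - 2)*(x + 4)*(x + 2)
(3) = (c - 5)*(c^2 - 5*c) = (c - 5)^2*(c)
(4) = (h + 4)*(h^2 + 4*h + 4) = (h + 2)*(h + 4)*(h + 2)
(5) = (l + 3)*(l^2 + 2*l - 3) = (l - 1)*(l + 3)*(l + 3)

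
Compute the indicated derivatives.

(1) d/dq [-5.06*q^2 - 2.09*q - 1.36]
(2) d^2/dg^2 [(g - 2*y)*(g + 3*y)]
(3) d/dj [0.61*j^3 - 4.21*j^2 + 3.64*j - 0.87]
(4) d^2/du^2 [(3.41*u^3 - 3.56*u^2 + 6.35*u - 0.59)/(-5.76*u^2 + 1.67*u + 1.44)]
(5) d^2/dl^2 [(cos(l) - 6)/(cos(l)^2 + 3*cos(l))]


(1) = -10.12*q - 2.09
(2) = 2
(3) = 1.83*j^2 - 8.42*j + 3.64
(4) = (-428.454922*u^3 + 245.41488*u^2 - 392.494464*u + 58.383286)/(191.102976*u^6 - 166.219776*u^5 - 95.13504*u^4 + 78.452425*u^3 + 23.78376*u^2 - 10.388736*u - 2.985984)
(5) = (2*(cos(l) - 6)*(2*cos(l) + 3)^2*sin(l)^2 - (cos(l) + 3)^2*cos(l)^3 + (cos(l) + 3)*(-36*cos(l) - 15*cos(2*l) + 4*cos(3*l) - 3)*cos(l)/2)/((cos(l) + 3)^3*cos(l)^3)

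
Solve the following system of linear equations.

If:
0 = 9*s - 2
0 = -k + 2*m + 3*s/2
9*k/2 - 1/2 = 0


Then:
k = 1/9
m = -1/9
s = 2/9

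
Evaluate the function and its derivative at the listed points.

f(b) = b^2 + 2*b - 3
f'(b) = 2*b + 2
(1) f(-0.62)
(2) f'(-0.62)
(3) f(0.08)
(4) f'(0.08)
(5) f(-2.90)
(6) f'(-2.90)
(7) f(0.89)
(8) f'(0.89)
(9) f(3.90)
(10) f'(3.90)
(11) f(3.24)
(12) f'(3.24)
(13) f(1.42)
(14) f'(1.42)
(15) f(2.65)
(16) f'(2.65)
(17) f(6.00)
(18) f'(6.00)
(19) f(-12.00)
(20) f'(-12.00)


(1) = -3.86
(2) = 0.76
(3) = -2.83
(4) = 2.16
(5) = -0.39
(6) = -3.80
(7) = -0.43
(8) = 3.78
(9) = 20.01
(10) = 9.80
(11) = 13.98
(12) = 8.48
(13) = 1.86
(14) = 4.84
(15) = 9.32
(16) = 7.30
(17) = 45.00
(18) = 14.00
(19) = 117.00
(20) = -22.00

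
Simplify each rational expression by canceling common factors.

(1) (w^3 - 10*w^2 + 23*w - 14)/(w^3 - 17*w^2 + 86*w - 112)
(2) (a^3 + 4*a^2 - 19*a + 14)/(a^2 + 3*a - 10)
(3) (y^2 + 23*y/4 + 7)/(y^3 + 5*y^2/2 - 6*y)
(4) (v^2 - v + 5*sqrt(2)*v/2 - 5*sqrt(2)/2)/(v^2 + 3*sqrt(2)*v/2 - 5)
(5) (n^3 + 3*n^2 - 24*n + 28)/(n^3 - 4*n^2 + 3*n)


(1) = (w - 1)/(w - 8)
(2) = (a^2 + 6*a - 7)/(a + 5)
(3) = (4*y + 7)/(4*y^2 - 6*y)
(4) = (4*v - 4)/(4*v - 4*sqrt(2))
(5) = (n^3 + 3*n^2 - 24*n + 28)/(n^3 - 4*n^2 + 3*n)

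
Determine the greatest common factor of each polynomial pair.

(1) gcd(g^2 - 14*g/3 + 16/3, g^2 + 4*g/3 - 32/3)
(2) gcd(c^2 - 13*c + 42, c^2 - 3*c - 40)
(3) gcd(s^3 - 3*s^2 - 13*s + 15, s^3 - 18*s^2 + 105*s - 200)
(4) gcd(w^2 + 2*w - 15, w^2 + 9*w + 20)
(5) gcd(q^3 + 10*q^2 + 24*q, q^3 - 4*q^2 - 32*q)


(1) = g - 8/3
(2) = 1
(3) = s - 5
(4) = gcd((w - 3)*(w + 5), (w + 4)*(w + 5)) = w + 5
(5) = gcd(q*(q + 4)*(q + 6), q*(q - 8)*(q + 4)) = q^2 + 4*q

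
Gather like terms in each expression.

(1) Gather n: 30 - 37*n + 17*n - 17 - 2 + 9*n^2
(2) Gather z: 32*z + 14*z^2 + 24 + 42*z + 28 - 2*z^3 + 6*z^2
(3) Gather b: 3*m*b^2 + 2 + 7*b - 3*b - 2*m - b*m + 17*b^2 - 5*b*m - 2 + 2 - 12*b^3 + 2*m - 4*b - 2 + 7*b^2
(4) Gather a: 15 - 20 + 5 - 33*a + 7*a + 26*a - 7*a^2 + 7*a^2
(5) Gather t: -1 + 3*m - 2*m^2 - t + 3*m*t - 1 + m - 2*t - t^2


(1) = 9*n^2 - 20*n + 11
(2) = -2*z^3 + 20*z^2 + 74*z + 52
(3) = -12*b^3 + b^2*(3*m + 24) - 6*b*m
(4) = 0
(5) = -2*m^2 + 4*m - t^2 + t*(3*m - 3) - 2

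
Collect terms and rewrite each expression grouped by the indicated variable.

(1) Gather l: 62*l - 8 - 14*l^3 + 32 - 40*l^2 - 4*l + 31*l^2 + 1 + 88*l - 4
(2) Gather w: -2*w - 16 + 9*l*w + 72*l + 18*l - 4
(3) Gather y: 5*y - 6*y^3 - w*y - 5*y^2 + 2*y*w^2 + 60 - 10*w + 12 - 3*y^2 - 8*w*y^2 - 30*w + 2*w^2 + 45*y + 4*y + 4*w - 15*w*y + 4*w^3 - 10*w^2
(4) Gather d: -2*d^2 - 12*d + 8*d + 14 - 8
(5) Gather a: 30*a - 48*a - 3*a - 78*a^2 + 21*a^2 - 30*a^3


(1) = -14*l^3 - 9*l^2 + 146*l + 21
(2) = 90*l + w*(9*l - 2) - 20
(3) = 4*w^3 - 8*w^2 - 36*w - 6*y^3 + y^2*(-8*w - 8) + y*(2*w^2 - 16*w + 54) + 72
(4) = -2*d^2 - 4*d + 6
(5) = -30*a^3 - 57*a^2 - 21*a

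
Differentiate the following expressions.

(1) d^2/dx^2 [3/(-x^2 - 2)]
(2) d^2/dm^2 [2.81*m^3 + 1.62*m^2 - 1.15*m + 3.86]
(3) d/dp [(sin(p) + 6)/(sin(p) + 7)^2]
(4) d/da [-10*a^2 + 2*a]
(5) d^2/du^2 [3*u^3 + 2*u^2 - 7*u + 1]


(1) = 6*(2 - 3*x^2)/(x^2 + 2)^3
(2) = 16.86*m + 3.24
(3) = -(sin(p) + 5)*cos(p)/(sin(p) + 7)^3
(4) = 2 - 20*a
(5) = 18*u + 4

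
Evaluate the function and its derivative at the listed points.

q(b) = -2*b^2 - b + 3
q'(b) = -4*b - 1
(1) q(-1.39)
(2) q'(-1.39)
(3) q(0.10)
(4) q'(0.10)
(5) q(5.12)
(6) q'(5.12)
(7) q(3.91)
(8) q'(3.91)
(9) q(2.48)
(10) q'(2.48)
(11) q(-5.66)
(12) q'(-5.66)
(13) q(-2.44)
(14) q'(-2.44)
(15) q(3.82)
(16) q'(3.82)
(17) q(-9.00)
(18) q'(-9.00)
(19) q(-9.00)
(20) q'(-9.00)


(1) = 0.53
(2) = 4.56
(3) = 2.88
(4) = -1.40
(5) = -54.55
(6) = -21.48
(7) = -31.49
(8) = -16.64
(9) = -11.78
(10) = -10.92
(11) = -55.41
(12) = 21.64
(13) = -6.47
(14) = 8.76
(15) = -30.00
(16) = -16.28
(17) = -150.00
(18) = 35.00
(19) = -150.00
(20) = 35.00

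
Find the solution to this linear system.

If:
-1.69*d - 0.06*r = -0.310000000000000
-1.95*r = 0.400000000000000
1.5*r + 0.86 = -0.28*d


Then:
No Solution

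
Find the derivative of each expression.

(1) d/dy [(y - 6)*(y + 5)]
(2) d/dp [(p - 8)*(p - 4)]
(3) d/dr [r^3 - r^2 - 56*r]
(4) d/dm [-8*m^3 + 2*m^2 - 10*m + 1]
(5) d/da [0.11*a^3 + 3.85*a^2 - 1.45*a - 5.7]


(1) = 2*y - 1
(2) = 2*p - 12
(3) = 3*r^2 - 2*r - 56
(4) = -24*m^2 + 4*m - 10
(5) = 0.33*a^2 + 7.7*a - 1.45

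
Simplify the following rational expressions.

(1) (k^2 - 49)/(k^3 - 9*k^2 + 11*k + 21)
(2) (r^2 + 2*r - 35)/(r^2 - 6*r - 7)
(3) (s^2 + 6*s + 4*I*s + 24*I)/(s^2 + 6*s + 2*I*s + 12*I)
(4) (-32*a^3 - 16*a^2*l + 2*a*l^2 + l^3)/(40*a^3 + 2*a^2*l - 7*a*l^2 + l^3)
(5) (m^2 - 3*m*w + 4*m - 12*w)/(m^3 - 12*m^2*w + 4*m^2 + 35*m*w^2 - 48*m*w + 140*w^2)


(1) = (k + 7)/(k^2 - 2*k - 3)
(2) = (r^2 + 2*r - 35)/(r^2 - 6*r - 7)
(3) = (s + 4*I)/(s + 2*I)
(4) = (-4*a - l)/(5*a - l)
(5) = (m - 3*w)/(m^2 - 12*m*w + 35*w^2)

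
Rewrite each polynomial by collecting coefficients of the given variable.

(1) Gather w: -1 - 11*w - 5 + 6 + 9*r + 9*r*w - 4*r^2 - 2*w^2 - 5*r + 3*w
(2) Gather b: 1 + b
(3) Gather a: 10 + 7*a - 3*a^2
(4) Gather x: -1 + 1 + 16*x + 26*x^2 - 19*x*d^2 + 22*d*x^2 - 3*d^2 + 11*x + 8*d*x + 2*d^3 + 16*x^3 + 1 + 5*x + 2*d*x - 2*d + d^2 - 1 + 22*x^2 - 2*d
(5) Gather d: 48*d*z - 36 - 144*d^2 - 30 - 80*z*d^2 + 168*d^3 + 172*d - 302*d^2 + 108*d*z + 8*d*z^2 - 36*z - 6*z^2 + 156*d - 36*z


(1) = -4*r^2 + 4*r - 2*w^2 + w*(9*r - 8)
(2) = b + 1
(3) = -3*a^2 + 7*a + 10
(4) = 2*d^3 - 2*d^2 - 4*d + 16*x^3 + x^2*(22*d + 48) + x*(-19*d^2 + 10*d + 32)
(5) = 168*d^3 + d^2*(-80*z - 446) + d*(8*z^2 + 156*z + 328) - 6*z^2 - 72*z - 66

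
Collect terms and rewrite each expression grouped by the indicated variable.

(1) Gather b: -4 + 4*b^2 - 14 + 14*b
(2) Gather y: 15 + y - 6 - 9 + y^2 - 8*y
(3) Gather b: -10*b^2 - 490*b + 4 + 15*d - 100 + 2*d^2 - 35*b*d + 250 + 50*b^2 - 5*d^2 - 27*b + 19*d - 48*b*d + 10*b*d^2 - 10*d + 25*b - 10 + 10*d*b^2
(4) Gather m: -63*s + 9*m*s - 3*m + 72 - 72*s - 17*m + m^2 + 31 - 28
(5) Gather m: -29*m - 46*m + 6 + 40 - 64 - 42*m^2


(1) = 4*b^2 + 14*b - 18
(2) = y^2 - 7*y
(3) = b^2*(10*d + 40) + b*(10*d^2 - 83*d - 492) - 3*d^2 + 24*d + 144
(4) = m^2 + m*(9*s - 20) - 135*s + 75
(5) = -42*m^2 - 75*m - 18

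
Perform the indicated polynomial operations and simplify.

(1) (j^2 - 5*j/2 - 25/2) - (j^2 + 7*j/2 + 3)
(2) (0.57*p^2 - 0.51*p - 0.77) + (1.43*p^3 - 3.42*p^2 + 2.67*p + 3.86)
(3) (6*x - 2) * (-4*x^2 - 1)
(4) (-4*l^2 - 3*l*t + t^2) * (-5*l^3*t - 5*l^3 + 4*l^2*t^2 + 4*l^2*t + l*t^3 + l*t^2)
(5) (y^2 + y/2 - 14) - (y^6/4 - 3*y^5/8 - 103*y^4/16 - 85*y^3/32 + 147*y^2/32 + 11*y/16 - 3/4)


(1) = -6*j - 31/2
(2) = 1.43*p^3 - 2.85*p^2 + 2.16*p + 3.09
(3) = -24*x^3 + 8*x^2 - 6*x + 2
(4) = 20*l^5*t + 20*l^5 - l^4*t^2 - l^4*t - 21*l^3*t^3 - 21*l^3*t^2 + l^2*t^4 + l^2*t^3 + l*t^5 + l*t^4
(5) = -y^6/4 + 3*y^5/8 + 103*y^4/16 + 85*y^3/32 - 115*y^2/32 - 3*y/16 - 53/4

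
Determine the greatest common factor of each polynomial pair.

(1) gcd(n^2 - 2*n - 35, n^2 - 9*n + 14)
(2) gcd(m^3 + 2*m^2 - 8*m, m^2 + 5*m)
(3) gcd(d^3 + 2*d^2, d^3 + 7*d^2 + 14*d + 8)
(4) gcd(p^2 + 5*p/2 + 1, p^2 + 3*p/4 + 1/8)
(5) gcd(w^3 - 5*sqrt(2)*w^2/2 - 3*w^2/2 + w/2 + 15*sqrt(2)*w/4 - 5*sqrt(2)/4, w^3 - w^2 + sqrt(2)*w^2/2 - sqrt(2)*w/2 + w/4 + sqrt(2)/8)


(1) = gcd((n - 7)*(n + 5), (n - 7)*(n - 2)) = n - 7
(2) = gcd(m*(m - 2)*(m + 4), m*(m + 5)) = m
(3) = gcd(d^2*(d + 2), (d + 1)*(d + 2)*(d + 4)) = d + 2
(4) = gcd((p + 1/2)*(p + 2), (p + 1/4)*(p + 1/2)) = p + 1/2
(5) = w - 1/2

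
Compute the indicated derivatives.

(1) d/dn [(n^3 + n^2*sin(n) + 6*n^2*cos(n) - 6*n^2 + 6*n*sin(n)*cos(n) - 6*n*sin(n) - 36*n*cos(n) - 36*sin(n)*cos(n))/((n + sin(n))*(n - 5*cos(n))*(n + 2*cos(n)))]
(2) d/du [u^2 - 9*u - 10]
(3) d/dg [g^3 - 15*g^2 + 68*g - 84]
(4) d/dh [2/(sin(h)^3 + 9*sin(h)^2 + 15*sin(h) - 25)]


(1) = (-9*n^3*sin(n) + 54*n^2*sin(n) - 10*n^2*sin(2*n) - 9*n^2*cos(n) + 6*n^2 - 60*n*sin(n)*cos(n)^2 + 60*n*sin(2*n) - 20*n*cos(n)^2 + 72*n*cos(n) + 360*sin(n)*cos(n)^2 - 60*cos(n)^3 - 48*cos(n)^2)/((n - 5*cos(n))^2*(n + 2*cos(n))^2)
(2) = 2*u - 9
(3) = 3*g^2 - 30*g + 68
(4) = -6*(sin(h) + 1)*cos(h)/((sin(h) - 1)^2*(sin(h) + 5)^3)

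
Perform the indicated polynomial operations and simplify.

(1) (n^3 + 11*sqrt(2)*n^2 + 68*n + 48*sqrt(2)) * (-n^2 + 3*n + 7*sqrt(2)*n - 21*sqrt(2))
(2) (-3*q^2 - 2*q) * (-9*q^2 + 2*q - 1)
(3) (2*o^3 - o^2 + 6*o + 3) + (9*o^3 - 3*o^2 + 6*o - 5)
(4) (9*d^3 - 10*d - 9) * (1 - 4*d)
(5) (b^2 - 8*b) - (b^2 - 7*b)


(1) = -n^5 - 4*sqrt(2)*n^4 + 3*n^4 + 12*sqrt(2)*n^3 + 86*n^3 - 258*n^2 + 428*sqrt(2)*n^2 - 1284*sqrt(2)*n + 672*n - 2016
(2) = 27*q^4 + 12*q^3 - q^2 + 2*q
(3) = 11*o^3 - 4*o^2 + 12*o - 2
(4) = -36*d^4 + 9*d^3 + 40*d^2 + 26*d - 9
(5) = -b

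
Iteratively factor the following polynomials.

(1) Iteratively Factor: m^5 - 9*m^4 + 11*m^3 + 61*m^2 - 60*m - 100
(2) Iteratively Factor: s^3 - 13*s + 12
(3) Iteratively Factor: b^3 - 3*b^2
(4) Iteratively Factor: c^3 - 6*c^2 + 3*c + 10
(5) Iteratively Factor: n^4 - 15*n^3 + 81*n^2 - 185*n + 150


(1) = (m + 1)*(m^4 - 10*m^3 + 21*m^2 + 40*m - 100) = (m - 5)*(m + 1)*(m^3 - 5*m^2 - 4*m + 20) = (m - 5)*(m - 2)*(m + 1)*(m^2 - 3*m - 10) = (m - 5)*(m - 2)*(m + 1)*(m + 2)*(m - 5)
(2) = (s - 1)*(s^2 + s - 12) = (s - 1)*(s + 4)*(s - 3)
(3) = (b)*(b^2 - 3*b) = b^2*(b - 3)
(4) = (c - 5)*(c^2 - c - 2) = (c - 5)*(c - 2)*(c + 1)
(5) = (n - 2)*(n^3 - 13*n^2 + 55*n - 75) = (n - 5)*(n - 2)*(n^2 - 8*n + 15) = (n - 5)^2*(n - 2)*(n - 3)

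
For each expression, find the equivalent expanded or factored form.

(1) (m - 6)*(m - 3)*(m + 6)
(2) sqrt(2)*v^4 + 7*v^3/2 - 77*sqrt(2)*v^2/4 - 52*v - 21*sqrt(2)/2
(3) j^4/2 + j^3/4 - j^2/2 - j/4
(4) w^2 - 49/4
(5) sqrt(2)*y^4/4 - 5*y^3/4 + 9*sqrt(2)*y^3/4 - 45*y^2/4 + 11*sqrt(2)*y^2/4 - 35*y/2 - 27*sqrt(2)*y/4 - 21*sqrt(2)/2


(1) = m^3 - 3*m^2 - 36*m + 108
(2) = (v - 3*sqrt(2))*(v + sqrt(2))*(v + 7*sqrt(2)/2)*(sqrt(2)*v + 1/2)
(3) = j*(j/2 + 1/2)*(j - 1)*(j + 1/2)
(4) = (w - 7/2)*(w + 7/2)
(5) = (y/2 + 1)*(y + 7)*(y - 3*sqrt(2))*(sqrt(2)*y/2 + 1/2)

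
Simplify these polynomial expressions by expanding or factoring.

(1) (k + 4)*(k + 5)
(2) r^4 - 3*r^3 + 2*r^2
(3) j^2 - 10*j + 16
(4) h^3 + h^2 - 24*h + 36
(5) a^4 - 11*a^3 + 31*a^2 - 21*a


(1) = k^2 + 9*k + 20
(2) = r^2*(r - 2)*(r - 1)
(3) = (j - 8)*(j - 2)
(4) = (h - 3)*(h - 2)*(h + 6)
(5) = a*(a - 7)*(a - 3)*(a - 1)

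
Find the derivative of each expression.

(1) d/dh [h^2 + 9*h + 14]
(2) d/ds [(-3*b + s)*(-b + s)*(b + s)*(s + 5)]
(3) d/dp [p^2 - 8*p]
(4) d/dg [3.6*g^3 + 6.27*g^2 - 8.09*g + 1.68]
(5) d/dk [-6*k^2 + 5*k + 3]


(1) = 2*h + 9
(2) = 3*b^3 - 2*b^2*s - 5*b^2 - 9*b*s^2 - 30*b*s + 4*s^3 + 15*s^2
(3) = 2*p - 8
(4) = 10.8*g^2 + 12.54*g - 8.09
(5) = 5 - 12*k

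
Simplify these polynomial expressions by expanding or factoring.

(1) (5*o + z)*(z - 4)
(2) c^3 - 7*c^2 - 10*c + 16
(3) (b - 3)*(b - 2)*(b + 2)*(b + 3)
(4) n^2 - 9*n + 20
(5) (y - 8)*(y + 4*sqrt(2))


(1) = 5*o*z - 20*o + z^2 - 4*z
(2) = (c - 8)*(c - 1)*(c + 2)
(3) = b^4 - 13*b^2 + 36
(4) = (n - 5)*(n - 4)
(5) = y^2 - 8*y + 4*sqrt(2)*y - 32*sqrt(2)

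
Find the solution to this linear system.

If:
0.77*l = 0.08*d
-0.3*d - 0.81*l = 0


Then:
d = 0.00
l = 0.00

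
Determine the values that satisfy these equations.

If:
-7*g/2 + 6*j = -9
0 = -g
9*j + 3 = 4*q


Then:
g = 0
j = -3/2
q = -21/8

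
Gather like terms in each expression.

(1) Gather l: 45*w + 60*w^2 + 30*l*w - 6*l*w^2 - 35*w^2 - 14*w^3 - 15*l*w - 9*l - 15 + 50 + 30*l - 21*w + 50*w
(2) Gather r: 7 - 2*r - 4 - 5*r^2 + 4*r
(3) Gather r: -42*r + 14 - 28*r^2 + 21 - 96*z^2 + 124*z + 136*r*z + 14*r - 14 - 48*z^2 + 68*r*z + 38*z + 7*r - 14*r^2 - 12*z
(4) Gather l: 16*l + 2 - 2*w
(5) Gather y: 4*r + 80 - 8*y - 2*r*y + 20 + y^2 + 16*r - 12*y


(1) = l*(-6*w^2 + 15*w + 21) - 14*w^3 + 25*w^2 + 74*w + 35
(2) = -5*r^2 + 2*r + 3
(3) = -42*r^2 + r*(204*z - 21) - 144*z^2 + 150*z + 21
(4) = 16*l - 2*w + 2
(5) = 20*r + y^2 + y*(-2*r - 20) + 100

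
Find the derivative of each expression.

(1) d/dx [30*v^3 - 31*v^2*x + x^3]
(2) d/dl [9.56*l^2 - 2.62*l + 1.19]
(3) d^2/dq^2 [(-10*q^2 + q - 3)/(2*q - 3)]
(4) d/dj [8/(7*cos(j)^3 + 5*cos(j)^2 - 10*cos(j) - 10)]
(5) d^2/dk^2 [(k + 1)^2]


(1) = -31*v^2 + 3*x^2
(2) = 19.12*l - 2.62
(3) = -192/(8*q^3 - 36*q^2 + 54*q - 27)
(4) = 8*(21*cos(j)^2 + 10*cos(j) - 10)*sin(j)/(7*cos(j)^3 + 5*cos(j)^2 - 10*cos(j) - 10)^2
(5) = 2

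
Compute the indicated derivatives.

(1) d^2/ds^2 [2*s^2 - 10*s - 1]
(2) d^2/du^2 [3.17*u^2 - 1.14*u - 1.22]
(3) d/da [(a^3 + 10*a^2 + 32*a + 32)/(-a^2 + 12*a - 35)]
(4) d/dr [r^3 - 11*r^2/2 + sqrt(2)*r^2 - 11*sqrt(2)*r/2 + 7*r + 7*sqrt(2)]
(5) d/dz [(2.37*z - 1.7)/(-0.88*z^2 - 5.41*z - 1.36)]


(1) = 4
(2) = 6.34000000000000
(3) = (-a^4 + 24*a^3 + 47*a^2 - 636*a - 1504)/(a^4 - 24*a^3 + 214*a^2 - 840*a + 1225)
(4) = 3*r^2 - 11*r + 2*sqrt(2)*r - 11*sqrt(2)/2 + 7
(5) = (2.0856*z^2 - 2.992*z - 12.4202)/(0.7744*z^4 + 9.5216*z^3 + 31.6617*z^2 + 14.7152*z + 1.8496)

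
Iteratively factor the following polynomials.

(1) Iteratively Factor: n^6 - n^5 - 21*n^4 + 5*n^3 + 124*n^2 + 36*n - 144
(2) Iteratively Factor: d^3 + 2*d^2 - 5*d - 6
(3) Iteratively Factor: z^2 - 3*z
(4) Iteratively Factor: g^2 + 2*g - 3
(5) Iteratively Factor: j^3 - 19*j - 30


(1) = (n - 1)*(n^5 - 21*n^3 - 16*n^2 + 108*n + 144) = (n - 4)*(n - 1)*(n^4 + 4*n^3 - 5*n^2 - 36*n - 36) = (n - 4)*(n - 1)*(n + 2)*(n^3 + 2*n^2 - 9*n - 18) = (n - 4)*(n - 1)*(n + 2)*(n + 3)*(n^2 - n - 6) = (n - 4)*(n - 1)*(n + 2)^2*(n + 3)*(n - 3)
(2) = (d + 3)*(d^2 - d - 2) = (d + 1)*(d + 3)*(d - 2)
(3) = (z - 3)*(z)
(4) = (g + 3)*(g - 1)
(5) = (j + 3)*(j^2 - 3*j - 10) = (j + 2)*(j + 3)*(j - 5)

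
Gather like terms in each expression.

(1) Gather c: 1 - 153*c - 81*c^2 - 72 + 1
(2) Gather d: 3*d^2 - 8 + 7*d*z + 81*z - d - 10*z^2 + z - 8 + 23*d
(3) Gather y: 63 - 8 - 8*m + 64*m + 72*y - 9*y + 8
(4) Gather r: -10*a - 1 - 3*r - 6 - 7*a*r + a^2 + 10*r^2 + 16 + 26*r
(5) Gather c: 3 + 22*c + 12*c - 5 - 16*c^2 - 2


(1) = -81*c^2 - 153*c - 70
(2) = 3*d^2 + d*(7*z + 22) - 10*z^2 + 82*z - 16
(3) = 56*m + 63*y + 63
(4) = a^2 - 10*a + 10*r^2 + r*(23 - 7*a) + 9
(5) = -16*c^2 + 34*c - 4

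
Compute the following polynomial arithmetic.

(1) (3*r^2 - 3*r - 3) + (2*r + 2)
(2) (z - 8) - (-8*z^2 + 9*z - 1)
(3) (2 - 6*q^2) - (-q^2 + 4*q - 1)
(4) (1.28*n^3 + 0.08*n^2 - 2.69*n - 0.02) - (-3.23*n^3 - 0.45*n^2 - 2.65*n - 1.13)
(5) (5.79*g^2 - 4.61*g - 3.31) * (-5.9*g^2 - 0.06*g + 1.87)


(1) = 3*r^2 - r - 1
(2) = 8*z^2 - 8*z - 7
(3) = -5*q^2 - 4*q + 3
(4) = 4.51*n^3 + 0.53*n^2 - 0.04*n + 1.11
(5) = -34.161*g^4 + 26.8516*g^3 + 30.6329*g^2 - 8.4221*g - 6.1897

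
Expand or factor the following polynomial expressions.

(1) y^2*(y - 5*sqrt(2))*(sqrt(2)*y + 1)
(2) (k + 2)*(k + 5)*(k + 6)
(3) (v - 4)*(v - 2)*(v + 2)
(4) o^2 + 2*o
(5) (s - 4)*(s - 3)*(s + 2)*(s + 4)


(1) = sqrt(2)*y^4 - 9*y^3 - 5*sqrt(2)*y^2
(2) = k^3 + 13*k^2 + 52*k + 60
(3) = v^3 - 4*v^2 - 4*v + 16
(4) = o*(o + 2)
(5) = s^4 - s^3 - 22*s^2 + 16*s + 96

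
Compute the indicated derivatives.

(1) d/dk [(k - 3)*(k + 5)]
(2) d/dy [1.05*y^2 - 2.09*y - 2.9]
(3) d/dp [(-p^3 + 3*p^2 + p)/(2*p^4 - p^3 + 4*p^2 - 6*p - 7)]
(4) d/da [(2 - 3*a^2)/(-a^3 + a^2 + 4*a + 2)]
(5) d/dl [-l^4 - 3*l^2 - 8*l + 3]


(1) = 2*k + 2
(2) = 2.1*y - 2.09
(3) = (2*p^6 - 12*p^5 - 7*p^4 + 14*p^3 - p^2 - 42*p - 7)/(4*p^8 - 4*p^7 + 17*p^6 - 32*p^5 - 34*p^3 - 20*p^2 + 84*p + 49)
(4) = (-6*a*(-a^3 + a^2 + 4*a + 2) + (3*a^2 - 2)*(-3*a^2 + 2*a + 4))/(-a^3 + a^2 + 4*a + 2)^2
(5) = -4*l^3 - 6*l - 8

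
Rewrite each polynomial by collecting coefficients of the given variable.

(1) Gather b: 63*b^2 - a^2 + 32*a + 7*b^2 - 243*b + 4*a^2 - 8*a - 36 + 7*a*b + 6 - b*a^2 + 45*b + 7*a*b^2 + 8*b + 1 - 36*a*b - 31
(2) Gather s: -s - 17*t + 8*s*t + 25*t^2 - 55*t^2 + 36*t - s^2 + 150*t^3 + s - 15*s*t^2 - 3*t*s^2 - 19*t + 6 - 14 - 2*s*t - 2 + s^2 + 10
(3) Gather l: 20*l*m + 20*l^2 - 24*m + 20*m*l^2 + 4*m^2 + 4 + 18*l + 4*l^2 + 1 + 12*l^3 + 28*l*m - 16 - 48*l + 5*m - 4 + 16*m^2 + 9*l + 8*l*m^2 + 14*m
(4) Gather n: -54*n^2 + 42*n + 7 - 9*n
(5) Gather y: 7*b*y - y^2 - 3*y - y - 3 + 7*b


(1) = 3*a^2 + 24*a + b^2*(7*a + 70) + b*(-a^2 - 29*a - 190) - 60
(2) = -3*s^2*t + s*(-15*t^2 + 6*t) + 150*t^3 - 30*t^2
(3) = 12*l^3 + l^2*(20*m + 24) + l*(8*m^2 + 48*m - 21) + 20*m^2 - 5*m - 15
(4) = -54*n^2 + 33*n + 7
(5) = 7*b - y^2 + y*(7*b - 4) - 3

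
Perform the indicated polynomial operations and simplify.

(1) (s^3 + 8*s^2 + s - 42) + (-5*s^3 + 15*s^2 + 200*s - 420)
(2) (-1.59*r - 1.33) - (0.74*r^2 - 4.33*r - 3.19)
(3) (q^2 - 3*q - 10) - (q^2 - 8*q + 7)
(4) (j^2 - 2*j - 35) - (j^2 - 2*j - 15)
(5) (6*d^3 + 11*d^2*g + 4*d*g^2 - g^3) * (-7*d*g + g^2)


(1) = -4*s^3 + 23*s^2 + 201*s - 462
(2) = -0.74*r^2 + 2.74*r + 1.86
(3) = 5*q - 17
(4) = -20
(5) = -42*d^4*g - 71*d^3*g^2 - 17*d^2*g^3 + 11*d*g^4 - g^5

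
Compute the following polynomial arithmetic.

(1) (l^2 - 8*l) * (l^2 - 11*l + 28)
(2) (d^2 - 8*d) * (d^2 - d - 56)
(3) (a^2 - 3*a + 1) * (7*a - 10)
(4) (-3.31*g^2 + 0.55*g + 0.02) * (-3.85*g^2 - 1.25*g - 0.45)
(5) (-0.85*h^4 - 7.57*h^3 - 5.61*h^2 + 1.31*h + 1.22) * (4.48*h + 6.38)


(1) = l^4 - 19*l^3 + 116*l^2 - 224*l
(2) = d^4 - 9*d^3 - 48*d^2 + 448*d
(3) = 7*a^3 - 31*a^2 + 37*a - 10
(4) = 12.7435*g^4 + 2.02*g^3 + 0.725*g^2 - 0.2725*g - 0.009
(5) = -3.808*h^5 - 39.3366*h^4 - 73.4294*h^3 - 29.923*h^2 + 13.8234*h + 7.7836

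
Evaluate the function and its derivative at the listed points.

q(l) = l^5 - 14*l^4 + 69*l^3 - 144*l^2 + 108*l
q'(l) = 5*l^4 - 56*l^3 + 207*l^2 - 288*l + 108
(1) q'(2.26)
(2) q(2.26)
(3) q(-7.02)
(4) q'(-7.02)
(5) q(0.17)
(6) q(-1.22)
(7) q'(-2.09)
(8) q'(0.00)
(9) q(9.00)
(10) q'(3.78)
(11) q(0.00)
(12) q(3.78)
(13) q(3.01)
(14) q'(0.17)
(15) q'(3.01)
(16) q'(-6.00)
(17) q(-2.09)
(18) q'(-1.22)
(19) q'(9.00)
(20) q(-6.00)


(1) = -1.59
(2) = -1.20
(3) = -82773.26
(4) = 43846.70
(5) = 14.53
(6) = -505.10
(7) = 2220.76
(8) = 108.00
(9) = 6804.00
(10) = -26.72
(11) = 0.00
(12) = -9.09
(13) = -0.00
(14) = 64.75
(15) = -0.18
(16) = 27864.00
(17) = -1791.65
(18) = 880.22
(19) = 6264.00
(20) = -46656.00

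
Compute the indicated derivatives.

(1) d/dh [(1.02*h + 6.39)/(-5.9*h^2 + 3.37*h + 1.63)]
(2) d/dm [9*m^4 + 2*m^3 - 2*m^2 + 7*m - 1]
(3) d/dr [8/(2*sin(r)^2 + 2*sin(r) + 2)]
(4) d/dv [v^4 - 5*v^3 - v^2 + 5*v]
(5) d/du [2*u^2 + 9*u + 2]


(1) = (6.018*h^2 + 75.402*h - 19.8717)/(34.81*h^4 - 39.766*h^3 - 7.8771*h^2 + 10.9862*h + 2.6569)
(2) = 36*m^3 + 6*m^2 - 4*m + 7
(3) = -4*(2*sin(r) + 1)*cos(r)/(sin(r)^2 + sin(r) + 1)^2
(4) = 4*v^3 - 15*v^2 - 2*v + 5
(5) = 4*u + 9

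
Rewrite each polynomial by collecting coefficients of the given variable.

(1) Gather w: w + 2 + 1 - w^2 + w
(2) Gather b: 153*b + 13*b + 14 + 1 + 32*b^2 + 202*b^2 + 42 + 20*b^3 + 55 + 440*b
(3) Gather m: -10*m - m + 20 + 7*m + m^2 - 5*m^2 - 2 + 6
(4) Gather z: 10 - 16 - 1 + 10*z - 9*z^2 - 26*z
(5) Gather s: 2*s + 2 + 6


(1) = -w^2 + 2*w + 3
(2) = 20*b^3 + 234*b^2 + 606*b + 112
(3) = -4*m^2 - 4*m + 24
(4) = -9*z^2 - 16*z - 7
(5) = 2*s + 8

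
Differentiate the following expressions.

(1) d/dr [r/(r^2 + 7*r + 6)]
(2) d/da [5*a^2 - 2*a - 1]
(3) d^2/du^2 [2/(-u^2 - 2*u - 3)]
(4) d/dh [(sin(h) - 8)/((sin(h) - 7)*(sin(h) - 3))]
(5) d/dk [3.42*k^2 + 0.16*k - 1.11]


(1) = (6 - r^2)/(r^4 + 14*r^3 + 61*r^2 + 84*r + 36)
(2) = 10*a - 2
(3) = 4*(u^2 + 2*u - 4*(u + 1)^2 + 3)/(u^2 + 2*u + 3)^3
(4) = (16*sin(h) + cos(h)^2 - 60)*cos(h)/((sin(h) - 7)^2*(sin(h) - 3)^2)
(5) = 6.84*k + 0.16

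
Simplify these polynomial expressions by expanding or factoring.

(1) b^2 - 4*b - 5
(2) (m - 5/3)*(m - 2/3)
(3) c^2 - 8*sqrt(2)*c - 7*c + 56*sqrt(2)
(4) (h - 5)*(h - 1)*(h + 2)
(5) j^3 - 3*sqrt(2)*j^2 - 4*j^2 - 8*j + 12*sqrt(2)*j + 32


(1) = (b - 5)*(b + 1)
(2) = m^2 - 7*m/3 + 10/9
(3) = (c - 7)*(c - 8*sqrt(2))
(4) = h^3 - 4*h^2 - 7*h + 10
(5) = (j - 4)*(j - 4*sqrt(2))*(j + sqrt(2))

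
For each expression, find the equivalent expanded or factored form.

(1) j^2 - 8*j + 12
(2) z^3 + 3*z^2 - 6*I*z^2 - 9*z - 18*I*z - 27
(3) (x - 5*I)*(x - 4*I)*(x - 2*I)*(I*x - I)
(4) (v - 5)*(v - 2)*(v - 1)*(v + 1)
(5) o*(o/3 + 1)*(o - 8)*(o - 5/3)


(1) = (j - 6)*(j - 2)
(2) = (z + 3)*(z - 3*I)^2
(3) = I*x^4 + 11*x^3 - I*x^3 - 11*x^2 - 38*I*x^2 - 40*x + 38*I*x + 40
(4) = v^4 - 7*v^3 + 9*v^2 + 7*v - 10
(5) = o^4/3 - 20*o^3/9 - 47*o^2/9 + 40*o/3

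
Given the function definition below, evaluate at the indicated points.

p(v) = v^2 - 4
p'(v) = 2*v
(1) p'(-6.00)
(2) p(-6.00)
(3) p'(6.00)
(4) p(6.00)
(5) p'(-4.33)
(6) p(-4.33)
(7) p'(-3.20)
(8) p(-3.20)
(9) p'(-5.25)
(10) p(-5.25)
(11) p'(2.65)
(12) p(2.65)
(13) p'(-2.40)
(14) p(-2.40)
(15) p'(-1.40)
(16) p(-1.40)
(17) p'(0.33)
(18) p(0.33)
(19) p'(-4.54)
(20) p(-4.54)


(1) = -12.00
(2) = 32.00
(3) = 12.00
(4) = 32.00
(5) = -8.66
(6) = 14.75
(7) = -6.40
(8) = 6.24
(9) = -10.50
(10) = 23.56
(11) = 5.30
(12) = 3.02
(13) = -4.80
(14) = 1.76
(15) = -2.80
(16) = -2.04
(17) = 0.66
(18) = -3.89
(19) = -9.08
(20) = 16.61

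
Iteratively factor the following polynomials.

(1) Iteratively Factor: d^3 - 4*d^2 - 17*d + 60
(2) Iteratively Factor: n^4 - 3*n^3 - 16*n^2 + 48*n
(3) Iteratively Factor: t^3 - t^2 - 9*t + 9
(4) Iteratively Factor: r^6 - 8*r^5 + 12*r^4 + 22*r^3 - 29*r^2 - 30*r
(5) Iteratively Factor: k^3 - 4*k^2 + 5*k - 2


(1) = (d + 4)*(d^2 - 8*d + 15) = (d - 5)*(d + 4)*(d - 3)
(2) = (n - 3)*(n^3 - 16*n) = n*(n - 3)*(n^2 - 16) = n*(n - 4)*(n - 3)*(n + 4)
(3) = (t - 1)*(t^2 - 9) = (t - 3)*(t - 1)*(t + 3)
(4) = (r - 2)*(r^5 - 6*r^4 + 22*r^2 + 15*r) = r*(r - 2)*(r^4 - 6*r^3 + 22*r + 15) = r*(r - 2)*(r + 1)*(r^3 - 7*r^2 + 7*r + 15) = r*(r - 2)*(r + 1)^2*(r^2 - 8*r + 15) = r*(r - 5)*(r - 2)*(r + 1)^2*(r - 3)
(5) = (k - 1)*(k^2 - 3*k + 2) = (k - 1)^2*(k - 2)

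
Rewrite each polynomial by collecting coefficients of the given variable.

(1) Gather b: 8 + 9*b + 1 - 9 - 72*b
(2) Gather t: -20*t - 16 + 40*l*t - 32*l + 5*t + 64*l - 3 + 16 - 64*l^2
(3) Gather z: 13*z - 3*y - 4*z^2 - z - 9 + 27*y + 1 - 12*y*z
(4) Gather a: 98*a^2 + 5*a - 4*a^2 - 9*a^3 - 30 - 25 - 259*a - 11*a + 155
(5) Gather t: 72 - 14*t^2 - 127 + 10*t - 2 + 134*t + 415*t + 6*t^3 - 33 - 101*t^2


(1) = -63*b
(2) = -64*l^2 + 32*l + t*(40*l - 15) - 3
(3) = 24*y - 4*z^2 + z*(12 - 12*y) - 8
(4) = -9*a^3 + 94*a^2 - 265*a + 100
(5) = 6*t^3 - 115*t^2 + 559*t - 90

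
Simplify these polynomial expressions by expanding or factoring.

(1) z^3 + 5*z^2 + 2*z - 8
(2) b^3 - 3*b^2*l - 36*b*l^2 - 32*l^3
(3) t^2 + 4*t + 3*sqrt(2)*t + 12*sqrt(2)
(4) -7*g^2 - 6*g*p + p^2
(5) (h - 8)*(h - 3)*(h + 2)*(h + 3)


(1) = (z - 1)*(z + 2)*(z + 4)
(2) = (b - 8*l)*(b + l)*(b + 4*l)
(3) = (t + 4)*(t + 3*sqrt(2))
(4) = (-7*g + p)*(g + p)
(5) = h^4 - 6*h^3 - 25*h^2 + 54*h + 144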